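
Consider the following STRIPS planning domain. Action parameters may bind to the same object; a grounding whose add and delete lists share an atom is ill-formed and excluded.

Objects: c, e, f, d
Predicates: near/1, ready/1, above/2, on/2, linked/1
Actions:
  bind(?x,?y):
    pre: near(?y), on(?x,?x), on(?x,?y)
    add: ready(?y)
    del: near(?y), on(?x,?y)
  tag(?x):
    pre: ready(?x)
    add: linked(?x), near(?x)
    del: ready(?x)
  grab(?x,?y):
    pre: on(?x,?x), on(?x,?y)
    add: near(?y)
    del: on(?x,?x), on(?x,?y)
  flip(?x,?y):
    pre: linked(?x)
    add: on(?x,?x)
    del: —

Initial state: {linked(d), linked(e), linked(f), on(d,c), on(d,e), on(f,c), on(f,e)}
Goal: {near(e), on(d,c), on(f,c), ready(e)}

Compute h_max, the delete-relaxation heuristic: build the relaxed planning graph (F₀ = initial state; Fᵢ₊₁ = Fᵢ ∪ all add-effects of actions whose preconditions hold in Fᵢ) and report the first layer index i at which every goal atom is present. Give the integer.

3

F0 = init (7 atoms)
F1 = F0 ∪ {on(d,d), on(e,e), on(f,f)}  (10 atoms)
F2 = F1 ∪ {near(c), near(d), near(e), near(f)}  (14 atoms)
F3 = F2 ∪ {ready(c), ready(d), ready(e), ready(f)}  (18 atoms)
goal ⊆ F3  ⇒  h_max = 3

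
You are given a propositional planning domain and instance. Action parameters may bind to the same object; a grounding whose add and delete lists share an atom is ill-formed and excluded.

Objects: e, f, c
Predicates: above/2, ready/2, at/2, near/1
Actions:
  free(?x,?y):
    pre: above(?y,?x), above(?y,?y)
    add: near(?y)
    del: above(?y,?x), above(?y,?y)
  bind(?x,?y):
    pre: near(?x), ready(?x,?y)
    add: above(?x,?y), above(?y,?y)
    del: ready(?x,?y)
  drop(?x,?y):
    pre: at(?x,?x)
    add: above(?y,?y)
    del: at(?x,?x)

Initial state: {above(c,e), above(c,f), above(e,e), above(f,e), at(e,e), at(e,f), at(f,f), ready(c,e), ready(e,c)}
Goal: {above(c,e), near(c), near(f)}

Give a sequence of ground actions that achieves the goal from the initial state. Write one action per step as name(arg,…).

1. drop(e,f)  →  {above(c,e), above(c,f), above(e,e), above(f,e), above(f,f), at(e,f), at(f,f), ready(c,e), ready(e,c)}
2. free(e,f)  →  {above(c,e), above(c,f), above(e,e), at(e,f), at(f,f), near(f), ready(c,e), ready(e,c)}
3. drop(f,c)  →  {above(c,c), above(c,e), above(c,f), above(e,e), at(e,f), near(f), ready(c,e), ready(e,c)}
4. free(f,c)  →  {above(c,e), above(e,e), at(e,f), near(c), near(f), ready(c,e), ready(e,c)}

drop(e,f); free(e,f); drop(f,c); free(f,c)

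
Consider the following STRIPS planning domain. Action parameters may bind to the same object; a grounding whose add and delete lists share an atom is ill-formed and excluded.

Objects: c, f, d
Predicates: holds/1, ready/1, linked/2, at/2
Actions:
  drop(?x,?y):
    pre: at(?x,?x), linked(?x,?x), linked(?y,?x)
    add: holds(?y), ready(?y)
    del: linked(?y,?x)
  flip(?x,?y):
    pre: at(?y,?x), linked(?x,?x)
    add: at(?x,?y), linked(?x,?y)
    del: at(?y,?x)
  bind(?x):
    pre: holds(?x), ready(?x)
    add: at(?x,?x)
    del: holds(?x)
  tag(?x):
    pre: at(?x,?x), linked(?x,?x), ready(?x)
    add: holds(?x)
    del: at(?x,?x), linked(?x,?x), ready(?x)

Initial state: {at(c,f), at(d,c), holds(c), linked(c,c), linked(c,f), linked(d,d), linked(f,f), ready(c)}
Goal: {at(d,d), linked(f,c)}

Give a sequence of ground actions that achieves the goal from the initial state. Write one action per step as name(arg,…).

1. flip(c,d)  →  {at(c,d), at(c,f), holds(c), linked(c,c), linked(c,d), linked(c,f), linked(d,d), linked(f,f), ready(c)}
2. flip(f,c)  →  {at(c,d), at(f,c), holds(c), linked(c,c), linked(c,d), linked(c,f), linked(d,d), linked(f,c), linked(f,f), ready(c)}
3. flip(d,c)  →  {at(d,c), at(f,c), holds(c), linked(c,c), linked(c,d), linked(c,f), linked(d,c), linked(d,d), linked(f,c), linked(f,f), ready(c)}
4. bind(c)  →  {at(c,c), at(d,c), at(f,c), linked(c,c), linked(c,d), linked(c,f), linked(d,c), linked(d,d), linked(f,c), linked(f,f), ready(c)}
5. drop(c,d)  →  {at(c,c), at(d,c), at(f,c), holds(d), linked(c,c), linked(c,d), linked(c,f), linked(d,d), linked(f,c), linked(f,f), ready(c), ready(d)}
6. bind(d)  →  {at(c,c), at(d,c), at(d,d), at(f,c), linked(c,c), linked(c,d), linked(c,f), linked(d,d), linked(f,c), linked(f,f), ready(c), ready(d)}

flip(c,d); flip(f,c); flip(d,c); bind(c); drop(c,d); bind(d)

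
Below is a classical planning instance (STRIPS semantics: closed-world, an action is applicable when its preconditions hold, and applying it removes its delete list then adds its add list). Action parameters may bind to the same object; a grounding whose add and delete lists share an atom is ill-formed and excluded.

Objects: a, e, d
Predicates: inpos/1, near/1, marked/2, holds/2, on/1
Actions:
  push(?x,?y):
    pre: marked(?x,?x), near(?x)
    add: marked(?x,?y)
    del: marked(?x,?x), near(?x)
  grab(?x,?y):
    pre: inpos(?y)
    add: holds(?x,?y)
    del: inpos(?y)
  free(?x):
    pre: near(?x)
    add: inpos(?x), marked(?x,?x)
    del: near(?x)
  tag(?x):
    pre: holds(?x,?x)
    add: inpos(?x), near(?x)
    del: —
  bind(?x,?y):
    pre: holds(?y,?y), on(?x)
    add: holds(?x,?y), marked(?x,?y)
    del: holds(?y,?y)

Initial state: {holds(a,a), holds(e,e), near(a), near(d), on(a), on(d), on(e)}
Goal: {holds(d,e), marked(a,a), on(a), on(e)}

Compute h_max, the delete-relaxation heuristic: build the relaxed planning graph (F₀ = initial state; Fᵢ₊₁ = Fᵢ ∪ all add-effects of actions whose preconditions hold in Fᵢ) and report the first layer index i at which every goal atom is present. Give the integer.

1

F0 = init (7 atoms)
F1 = F0 ∪ {holds(a,e), holds(d,a), holds(d,e), holds(e,a), inpos(a), inpos(d), inpos(e), marked(a,a), marked(a,e), marked(d,a), marked(d,d), marked(d,e), marked(e,a), near(e)}  (21 atoms)
goal ⊆ F1  ⇒  h_max = 1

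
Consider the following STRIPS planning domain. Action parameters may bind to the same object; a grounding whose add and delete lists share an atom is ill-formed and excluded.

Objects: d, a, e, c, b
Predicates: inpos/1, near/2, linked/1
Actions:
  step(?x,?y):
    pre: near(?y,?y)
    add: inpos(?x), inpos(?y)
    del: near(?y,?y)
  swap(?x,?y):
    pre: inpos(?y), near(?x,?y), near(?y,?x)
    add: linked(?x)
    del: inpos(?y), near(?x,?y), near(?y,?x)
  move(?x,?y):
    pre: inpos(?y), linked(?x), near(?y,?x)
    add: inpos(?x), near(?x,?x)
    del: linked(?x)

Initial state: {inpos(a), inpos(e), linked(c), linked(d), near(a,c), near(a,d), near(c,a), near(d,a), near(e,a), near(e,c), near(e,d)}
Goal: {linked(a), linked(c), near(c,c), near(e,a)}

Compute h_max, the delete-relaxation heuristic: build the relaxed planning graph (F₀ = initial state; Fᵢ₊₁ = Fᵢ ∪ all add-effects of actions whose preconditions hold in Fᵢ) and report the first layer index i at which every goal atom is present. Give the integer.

2

F0 = init (11 atoms)
F1 = F0 ∪ {inpos(c), inpos(d), near(c,c), near(d,d)}  (15 atoms)
F2 = F1 ∪ {inpos(b), linked(a)}  (17 atoms)
goal ⊆ F2  ⇒  h_max = 2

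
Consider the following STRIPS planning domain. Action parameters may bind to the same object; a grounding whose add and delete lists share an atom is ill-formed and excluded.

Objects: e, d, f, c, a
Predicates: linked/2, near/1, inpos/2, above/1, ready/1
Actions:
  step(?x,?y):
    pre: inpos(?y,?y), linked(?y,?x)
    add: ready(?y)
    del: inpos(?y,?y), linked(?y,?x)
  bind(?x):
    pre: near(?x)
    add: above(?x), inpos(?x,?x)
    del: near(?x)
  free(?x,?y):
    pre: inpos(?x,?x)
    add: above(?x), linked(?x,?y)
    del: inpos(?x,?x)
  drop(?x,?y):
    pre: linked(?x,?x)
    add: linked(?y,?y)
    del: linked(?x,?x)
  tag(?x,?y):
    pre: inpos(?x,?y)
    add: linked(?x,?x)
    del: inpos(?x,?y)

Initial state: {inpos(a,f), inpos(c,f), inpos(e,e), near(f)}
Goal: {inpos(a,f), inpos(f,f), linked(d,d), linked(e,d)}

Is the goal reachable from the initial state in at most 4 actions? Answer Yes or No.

1. bind(f)  →  {above(f), inpos(a,f), inpos(c,f), inpos(e,e), inpos(f,f)}
2. free(e,d)  →  {above(e), above(f), inpos(a,f), inpos(c,f), inpos(f,f), linked(e,d)}
3. tag(c,f)  →  {above(e), above(f), inpos(a,f), inpos(f,f), linked(c,c), linked(e,d)}
4. drop(c,d)  →  {above(e), above(f), inpos(a,f), inpos(f,f), linked(d,d), linked(e,d)}
optimal plan length = 4; 4 ≤ 4

Yes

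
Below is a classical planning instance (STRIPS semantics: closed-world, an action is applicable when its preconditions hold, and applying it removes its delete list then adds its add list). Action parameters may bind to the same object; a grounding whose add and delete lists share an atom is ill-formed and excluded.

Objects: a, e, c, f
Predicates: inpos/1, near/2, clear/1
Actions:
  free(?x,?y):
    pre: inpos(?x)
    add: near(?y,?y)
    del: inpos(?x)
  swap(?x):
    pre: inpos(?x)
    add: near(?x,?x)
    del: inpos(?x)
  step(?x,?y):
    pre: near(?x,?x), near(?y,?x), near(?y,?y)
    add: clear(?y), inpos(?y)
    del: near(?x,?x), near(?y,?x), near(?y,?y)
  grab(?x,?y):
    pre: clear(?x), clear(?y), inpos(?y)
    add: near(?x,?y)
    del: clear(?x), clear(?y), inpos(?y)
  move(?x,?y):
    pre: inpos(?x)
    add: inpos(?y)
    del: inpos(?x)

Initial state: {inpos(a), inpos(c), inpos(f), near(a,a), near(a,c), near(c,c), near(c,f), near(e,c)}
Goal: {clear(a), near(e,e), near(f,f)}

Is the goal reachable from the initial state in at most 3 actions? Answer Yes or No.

1. free(a,e)  →  {inpos(c), inpos(f), near(a,a), near(a,c), near(c,c), near(c,f), near(e,c), near(e,e)}
2. free(c,f)  →  {inpos(f), near(a,a), near(a,c), near(c,c), near(c,f), near(e,c), near(e,e), near(f,f)}
3. step(a,a)  →  {clear(a), inpos(a), inpos(f), near(a,c), near(c,c), near(c,f), near(e,c), near(e,e), near(f,f)}
optimal plan length = 3; 3 ≤ 3

Yes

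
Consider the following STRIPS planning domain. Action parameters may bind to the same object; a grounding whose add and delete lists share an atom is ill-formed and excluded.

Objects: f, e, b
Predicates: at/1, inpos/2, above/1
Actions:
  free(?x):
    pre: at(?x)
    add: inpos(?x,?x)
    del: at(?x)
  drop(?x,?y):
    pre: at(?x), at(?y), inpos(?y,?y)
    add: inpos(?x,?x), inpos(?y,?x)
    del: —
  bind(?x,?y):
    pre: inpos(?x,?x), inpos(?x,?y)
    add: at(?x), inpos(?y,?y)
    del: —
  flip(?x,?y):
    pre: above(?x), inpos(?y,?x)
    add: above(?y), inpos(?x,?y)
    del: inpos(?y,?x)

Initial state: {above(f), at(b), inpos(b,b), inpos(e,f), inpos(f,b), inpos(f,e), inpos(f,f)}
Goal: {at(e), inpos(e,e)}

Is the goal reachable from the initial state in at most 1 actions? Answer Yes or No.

1. bind(f,e)  →  {above(f), at(b), at(f), inpos(b,b), inpos(e,e), inpos(e,f), inpos(f,b), inpos(f,e), inpos(f,f)}
2. bind(e,f)  →  {above(f), at(b), at(e), at(f), inpos(b,b), inpos(e,e), inpos(e,f), inpos(f,b), inpos(f,e), inpos(f,f)}
optimal plan length = 2; 2 > 1

No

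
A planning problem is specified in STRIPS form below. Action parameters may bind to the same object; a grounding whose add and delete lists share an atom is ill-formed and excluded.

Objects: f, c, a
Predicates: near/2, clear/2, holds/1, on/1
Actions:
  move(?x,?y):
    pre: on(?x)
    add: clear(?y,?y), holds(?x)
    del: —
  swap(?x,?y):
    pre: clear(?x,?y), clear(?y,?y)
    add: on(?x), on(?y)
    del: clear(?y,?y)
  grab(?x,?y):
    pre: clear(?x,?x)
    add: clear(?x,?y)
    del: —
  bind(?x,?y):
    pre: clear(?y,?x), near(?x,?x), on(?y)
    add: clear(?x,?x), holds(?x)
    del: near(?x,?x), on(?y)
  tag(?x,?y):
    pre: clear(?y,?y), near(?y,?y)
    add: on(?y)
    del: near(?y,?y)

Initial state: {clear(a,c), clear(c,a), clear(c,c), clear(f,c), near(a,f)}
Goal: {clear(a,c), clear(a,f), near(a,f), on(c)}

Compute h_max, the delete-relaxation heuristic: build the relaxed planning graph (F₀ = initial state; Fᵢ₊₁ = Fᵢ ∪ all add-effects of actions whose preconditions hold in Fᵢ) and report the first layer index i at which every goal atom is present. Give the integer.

3

F0 = init (5 atoms)
F1 = F0 ∪ {clear(c,f), on(a), on(c), on(f)}  (9 atoms)
F2 = F1 ∪ {clear(a,a), clear(f,f), holds(a), holds(c), holds(f)}  (14 atoms)
F3 = F2 ∪ {clear(a,f), clear(f,a)}  (16 atoms)
goal ⊆ F3  ⇒  h_max = 3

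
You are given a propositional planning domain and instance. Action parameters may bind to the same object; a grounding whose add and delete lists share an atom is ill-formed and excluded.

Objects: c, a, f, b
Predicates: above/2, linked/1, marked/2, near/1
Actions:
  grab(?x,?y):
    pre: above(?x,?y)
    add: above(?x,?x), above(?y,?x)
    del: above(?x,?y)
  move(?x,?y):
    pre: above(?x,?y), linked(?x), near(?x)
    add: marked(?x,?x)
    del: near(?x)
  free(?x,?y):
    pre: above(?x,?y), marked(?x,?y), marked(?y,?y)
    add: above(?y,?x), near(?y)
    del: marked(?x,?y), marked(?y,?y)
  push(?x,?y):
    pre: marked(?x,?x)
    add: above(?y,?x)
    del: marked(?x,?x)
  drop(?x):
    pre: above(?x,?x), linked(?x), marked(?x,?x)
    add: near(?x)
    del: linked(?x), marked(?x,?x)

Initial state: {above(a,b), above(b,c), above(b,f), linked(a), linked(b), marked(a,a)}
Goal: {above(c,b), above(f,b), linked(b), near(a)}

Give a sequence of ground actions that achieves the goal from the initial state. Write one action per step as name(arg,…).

grab(a,b); grab(b,c); grab(b,f); free(a,a)

1. grab(a,b)  →  {above(a,a), above(b,a), above(b,c), above(b,f), linked(a), linked(b), marked(a,a)}
2. grab(b,c)  →  {above(a,a), above(b,a), above(b,b), above(b,f), above(c,b), linked(a), linked(b), marked(a,a)}
3. grab(b,f)  →  {above(a,a), above(b,a), above(b,b), above(c,b), above(f,b), linked(a), linked(b), marked(a,a)}
4. free(a,a)  →  {above(a,a), above(b,a), above(b,b), above(c,b), above(f,b), linked(a), linked(b), near(a)}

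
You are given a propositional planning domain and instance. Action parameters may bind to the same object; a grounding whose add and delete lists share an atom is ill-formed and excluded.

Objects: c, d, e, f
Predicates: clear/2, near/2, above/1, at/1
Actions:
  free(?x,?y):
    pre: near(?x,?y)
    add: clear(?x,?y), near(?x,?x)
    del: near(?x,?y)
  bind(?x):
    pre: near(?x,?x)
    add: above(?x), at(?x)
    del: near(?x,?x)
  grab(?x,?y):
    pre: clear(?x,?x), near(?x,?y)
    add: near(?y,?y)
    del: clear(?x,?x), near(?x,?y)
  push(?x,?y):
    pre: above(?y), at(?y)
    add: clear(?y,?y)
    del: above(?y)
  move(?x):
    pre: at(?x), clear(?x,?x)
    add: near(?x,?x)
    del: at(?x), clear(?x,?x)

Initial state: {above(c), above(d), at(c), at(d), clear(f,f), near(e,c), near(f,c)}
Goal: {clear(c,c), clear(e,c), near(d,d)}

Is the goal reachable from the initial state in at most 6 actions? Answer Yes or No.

Yes

1. free(e,c)  →  {above(c), above(d), at(c), at(d), clear(e,c), clear(f,f), near(e,e), near(f,c)}
2. push(c,c)  →  {above(d), at(c), at(d), clear(c,c), clear(e,c), clear(f,f), near(e,e), near(f,c)}
3. push(c,d)  →  {at(c), at(d), clear(c,c), clear(d,d), clear(e,c), clear(f,f), near(e,e), near(f,c)}
4. move(d)  →  {at(c), clear(c,c), clear(e,c), clear(f,f), near(d,d), near(e,e), near(f,c)}
optimal plan length = 4; 4 ≤ 6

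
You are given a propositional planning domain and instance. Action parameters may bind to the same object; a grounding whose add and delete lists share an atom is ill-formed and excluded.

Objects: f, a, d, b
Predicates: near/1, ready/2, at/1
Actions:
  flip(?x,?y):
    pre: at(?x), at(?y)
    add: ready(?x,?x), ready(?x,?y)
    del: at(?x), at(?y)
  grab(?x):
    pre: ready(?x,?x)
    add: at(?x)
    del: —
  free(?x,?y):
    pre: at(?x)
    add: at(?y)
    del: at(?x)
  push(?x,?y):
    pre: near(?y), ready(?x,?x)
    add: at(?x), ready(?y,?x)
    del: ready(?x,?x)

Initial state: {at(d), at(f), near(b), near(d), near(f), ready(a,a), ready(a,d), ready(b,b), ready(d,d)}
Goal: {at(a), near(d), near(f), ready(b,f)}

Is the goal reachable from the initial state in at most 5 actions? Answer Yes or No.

1. flip(f,f)  →  {at(d), near(b), near(d), near(f), ready(a,a), ready(a,d), ready(b,b), ready(d,d), ready(f,f)}
2. grab(a)  →  {at(a), at(d), near(b), near(d), near(f), ready(a,a), ready(a,d), ready(b,b), ready(d,d), ready(f,f)}
3. push(f,b)  →  {at(a), at(d), at(f), near(b), near(d), near(f), ready(a,a), ready(a,d), ready(b,b), ready(b,f), ready(d,d)}
optimal plan length = 3; 3 ≤ 5

Yes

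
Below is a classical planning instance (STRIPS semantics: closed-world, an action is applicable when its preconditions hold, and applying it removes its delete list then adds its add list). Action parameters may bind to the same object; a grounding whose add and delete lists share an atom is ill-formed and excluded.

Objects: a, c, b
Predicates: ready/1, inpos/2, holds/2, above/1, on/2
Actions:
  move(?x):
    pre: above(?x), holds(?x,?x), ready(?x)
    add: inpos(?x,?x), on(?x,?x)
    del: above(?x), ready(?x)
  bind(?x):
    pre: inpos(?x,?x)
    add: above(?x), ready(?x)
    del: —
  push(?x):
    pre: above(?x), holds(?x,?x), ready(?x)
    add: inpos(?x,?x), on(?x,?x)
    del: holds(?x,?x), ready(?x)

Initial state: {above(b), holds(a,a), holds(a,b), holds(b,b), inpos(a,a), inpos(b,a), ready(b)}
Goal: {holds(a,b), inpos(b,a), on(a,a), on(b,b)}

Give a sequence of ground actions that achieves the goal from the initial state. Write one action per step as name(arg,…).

move(b); bind(a); move(a)

1. move(b)  →  {holds(a,a), holds(a,b), holds(b,b), inpos(a,a), inpos(b,a), inpos(b,b), on(b,b)}
2. bind(a)  →  {above(a), holds(a,a), holds(a,b), holds(b,b), inpos(a,a), inpos(b,a), inpos(b,b), on(b,b), ready(a)}
3. move(a)  →  {holds(a,a), holds(a,b), holds(b,b), inpos(a,a), inpos(b,a), inpos(b,b), on(a,a), on(b,b)}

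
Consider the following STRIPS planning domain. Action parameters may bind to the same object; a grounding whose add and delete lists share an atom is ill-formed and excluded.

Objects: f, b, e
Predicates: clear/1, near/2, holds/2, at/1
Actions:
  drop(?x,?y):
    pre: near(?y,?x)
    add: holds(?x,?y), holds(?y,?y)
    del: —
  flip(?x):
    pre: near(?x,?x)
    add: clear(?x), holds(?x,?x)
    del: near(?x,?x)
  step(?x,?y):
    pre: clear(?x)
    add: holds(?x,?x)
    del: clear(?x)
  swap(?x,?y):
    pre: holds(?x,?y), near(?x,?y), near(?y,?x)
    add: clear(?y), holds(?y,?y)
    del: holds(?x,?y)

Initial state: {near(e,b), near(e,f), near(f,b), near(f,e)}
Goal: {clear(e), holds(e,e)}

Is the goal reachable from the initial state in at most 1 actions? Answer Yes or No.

No

1. drop(f,e)  →  {holds(e,e), holds(f,e), near(e,b), near(e,f), near(f,b), near(f,e)}
2. swap(f,e)  →  {clear(e), holds(e,e), near(e,b), near(e,f), near(f,b), near(f,e)}
optimal plan length = 2; 2 > 1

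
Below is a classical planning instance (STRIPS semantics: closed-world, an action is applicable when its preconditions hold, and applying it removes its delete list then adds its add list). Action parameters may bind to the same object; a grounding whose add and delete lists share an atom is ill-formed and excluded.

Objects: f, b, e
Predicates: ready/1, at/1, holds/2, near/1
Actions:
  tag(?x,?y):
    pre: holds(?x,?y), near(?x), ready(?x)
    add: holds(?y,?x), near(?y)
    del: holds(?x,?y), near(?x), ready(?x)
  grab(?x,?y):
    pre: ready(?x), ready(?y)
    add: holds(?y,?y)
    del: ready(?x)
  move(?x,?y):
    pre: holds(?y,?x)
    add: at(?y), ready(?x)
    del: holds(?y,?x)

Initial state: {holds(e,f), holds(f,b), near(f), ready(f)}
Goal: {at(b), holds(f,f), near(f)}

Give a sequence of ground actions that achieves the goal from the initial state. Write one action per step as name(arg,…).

grab(f,f); move(b,f); grab(b,b); move(b,b)

1. grab(f,f)  →  {holds(e,f), holds(f,b), holds(f,f), near(f)}
2. move(b,f)  →  {at(f), holds(e,f), holds(f,f), near(f), ready(b)}
3. grab(b,b)  →  {at(f), holds(b,b), holds(e,f), holds(f,f), near(f)}
4. move(b,b)  →  {at(b), at(f), holds(e,f), holds(f,f), near(f), ready(b)}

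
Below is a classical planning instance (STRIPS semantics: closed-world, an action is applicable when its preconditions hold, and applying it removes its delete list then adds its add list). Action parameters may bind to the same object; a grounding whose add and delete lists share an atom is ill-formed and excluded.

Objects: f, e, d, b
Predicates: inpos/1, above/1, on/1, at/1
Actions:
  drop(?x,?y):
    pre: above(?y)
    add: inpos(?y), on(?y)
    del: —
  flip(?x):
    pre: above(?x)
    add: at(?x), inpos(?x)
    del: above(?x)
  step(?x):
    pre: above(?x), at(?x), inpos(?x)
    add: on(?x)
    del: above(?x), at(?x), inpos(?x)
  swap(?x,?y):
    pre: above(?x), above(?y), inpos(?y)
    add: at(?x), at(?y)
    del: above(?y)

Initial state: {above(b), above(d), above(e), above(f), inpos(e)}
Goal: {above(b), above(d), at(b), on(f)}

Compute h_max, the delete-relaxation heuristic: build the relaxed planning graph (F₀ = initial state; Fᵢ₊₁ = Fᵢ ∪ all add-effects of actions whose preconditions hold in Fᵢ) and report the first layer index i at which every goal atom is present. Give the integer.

1

F0 = init (5 atoms)
F1 = F0 ∪ {at(b), at(d), at(e), at(f), inpos(b), inpos(d), inpos(f), on(b), on(d), on(e), on(f)}  (16 atoms)
goal ⊆ F1  ⇒  h_max = 1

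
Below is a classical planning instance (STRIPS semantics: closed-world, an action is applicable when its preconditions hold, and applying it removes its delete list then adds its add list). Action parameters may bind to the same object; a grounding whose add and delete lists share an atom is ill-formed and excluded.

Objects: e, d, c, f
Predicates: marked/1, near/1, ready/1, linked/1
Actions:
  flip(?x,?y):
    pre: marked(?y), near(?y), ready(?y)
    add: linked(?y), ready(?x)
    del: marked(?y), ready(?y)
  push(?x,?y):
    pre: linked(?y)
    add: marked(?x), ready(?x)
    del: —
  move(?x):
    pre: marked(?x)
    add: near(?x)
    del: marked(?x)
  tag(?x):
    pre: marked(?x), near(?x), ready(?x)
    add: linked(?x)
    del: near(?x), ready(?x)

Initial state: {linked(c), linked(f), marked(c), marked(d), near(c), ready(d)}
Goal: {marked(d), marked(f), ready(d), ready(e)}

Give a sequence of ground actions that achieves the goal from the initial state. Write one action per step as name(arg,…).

push(e,c); push(f,c)

1. push(e,c)  →  {linked(c), linked(f), marked(c), marked(d), marked(e), near(c), ready(d), ready(e)}
2. push(f,c)  →  {linked(c), linked(f), marked(c), marked(d), marked(e), marked(f), near(c), ready(d), ready(e), ready(f)}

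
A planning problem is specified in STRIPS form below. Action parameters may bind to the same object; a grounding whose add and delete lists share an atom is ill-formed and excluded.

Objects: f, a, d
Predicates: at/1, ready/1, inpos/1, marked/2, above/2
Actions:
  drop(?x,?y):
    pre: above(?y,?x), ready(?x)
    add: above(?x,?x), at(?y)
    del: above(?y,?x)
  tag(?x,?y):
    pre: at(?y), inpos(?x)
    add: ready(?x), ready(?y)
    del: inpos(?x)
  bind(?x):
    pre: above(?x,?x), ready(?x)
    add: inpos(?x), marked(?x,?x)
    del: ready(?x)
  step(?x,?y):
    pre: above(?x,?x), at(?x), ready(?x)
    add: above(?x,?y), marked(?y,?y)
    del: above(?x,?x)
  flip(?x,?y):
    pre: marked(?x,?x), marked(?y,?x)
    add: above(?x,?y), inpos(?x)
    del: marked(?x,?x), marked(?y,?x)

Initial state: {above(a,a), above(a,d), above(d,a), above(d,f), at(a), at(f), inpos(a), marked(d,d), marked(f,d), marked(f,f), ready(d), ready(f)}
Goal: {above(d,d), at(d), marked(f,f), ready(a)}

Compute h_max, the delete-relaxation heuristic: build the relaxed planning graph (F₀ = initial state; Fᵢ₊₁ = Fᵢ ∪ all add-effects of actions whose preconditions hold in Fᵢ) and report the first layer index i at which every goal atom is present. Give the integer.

1

F0 = init (12 atoms)
F1 = F0 ∪ {above(d,d), above(f,f), at(d), inpos(d), inpos(f), ready(a)}  (18 atoms)
goal ⊆ F1  ⇒  h_max = 1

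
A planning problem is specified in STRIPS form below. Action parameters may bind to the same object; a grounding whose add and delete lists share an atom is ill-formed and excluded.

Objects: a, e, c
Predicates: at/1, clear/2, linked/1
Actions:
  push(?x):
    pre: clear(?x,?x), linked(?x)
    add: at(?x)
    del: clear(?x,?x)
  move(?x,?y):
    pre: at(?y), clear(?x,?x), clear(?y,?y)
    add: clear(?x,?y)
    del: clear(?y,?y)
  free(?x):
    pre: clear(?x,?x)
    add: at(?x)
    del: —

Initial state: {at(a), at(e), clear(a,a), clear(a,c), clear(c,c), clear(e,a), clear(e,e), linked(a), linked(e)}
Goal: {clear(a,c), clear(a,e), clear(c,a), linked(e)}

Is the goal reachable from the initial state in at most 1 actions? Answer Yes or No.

1. move(a,e)  →  {at(a), at(e), clear(a,a), clear(a,c), clear(a,e), clear(c,c), clear(e,a), linked(a), linked(e)}
2. move(c,a)  →  {at(a), at(e), clear(a,c), clear(a,e), clear(c,a), clear(c,c), clear(e,a), linked(a), linked(e)}
optimal plan length = 2; 2 > 1

No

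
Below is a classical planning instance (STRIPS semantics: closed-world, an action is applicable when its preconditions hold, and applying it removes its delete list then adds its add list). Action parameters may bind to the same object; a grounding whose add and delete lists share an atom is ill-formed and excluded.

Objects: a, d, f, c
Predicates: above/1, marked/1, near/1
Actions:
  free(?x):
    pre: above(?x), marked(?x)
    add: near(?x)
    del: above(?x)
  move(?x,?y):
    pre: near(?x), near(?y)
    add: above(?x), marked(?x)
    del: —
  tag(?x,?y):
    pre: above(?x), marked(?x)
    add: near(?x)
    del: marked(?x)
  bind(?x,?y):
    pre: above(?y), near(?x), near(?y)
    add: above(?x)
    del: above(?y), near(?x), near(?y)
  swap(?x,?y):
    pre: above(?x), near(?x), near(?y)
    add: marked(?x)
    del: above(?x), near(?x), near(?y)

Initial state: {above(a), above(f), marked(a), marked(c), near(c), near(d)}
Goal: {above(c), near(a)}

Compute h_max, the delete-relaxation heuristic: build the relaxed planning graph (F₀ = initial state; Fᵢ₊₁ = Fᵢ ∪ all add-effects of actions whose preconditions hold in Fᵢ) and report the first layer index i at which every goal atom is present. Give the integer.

F0 = init (6 atoms)
F1 = F0 ∪ {above(c), above(d), marked(d), near(a)}  (10 atoms)
goal ⊆ F1  ⇒  h_max = 1

1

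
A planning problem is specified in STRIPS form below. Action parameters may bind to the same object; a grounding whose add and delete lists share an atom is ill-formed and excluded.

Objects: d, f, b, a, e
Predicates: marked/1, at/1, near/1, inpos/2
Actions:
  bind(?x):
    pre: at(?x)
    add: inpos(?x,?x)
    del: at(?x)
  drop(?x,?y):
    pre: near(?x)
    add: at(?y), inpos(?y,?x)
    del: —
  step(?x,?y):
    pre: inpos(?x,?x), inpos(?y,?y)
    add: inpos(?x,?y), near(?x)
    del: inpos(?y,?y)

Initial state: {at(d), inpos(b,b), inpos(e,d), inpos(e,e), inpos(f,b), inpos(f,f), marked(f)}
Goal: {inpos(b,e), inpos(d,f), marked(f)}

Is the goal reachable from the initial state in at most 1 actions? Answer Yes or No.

1. bind(d)  →  {inpos(b,b), inpos(d,d), inpos(e,d), inpos(e,e), inpos(f,b), inpos(f,f), marked(f)}
2. step(d,f)  →  {inpos(b,b), inpos(d,d), inpos(d,f), inpos(e,d), inpos(e,e), inpos(f,b), marked(f), near(d)}
3. step(b,e)  →  {inpos(b,b), inpos(b,e), inpos(d,d), inpos(d,f), inpos(e,d), inpos(f,b), marked(f), near(b), near(d)}
optimal plan length = 3; 3 > 1

No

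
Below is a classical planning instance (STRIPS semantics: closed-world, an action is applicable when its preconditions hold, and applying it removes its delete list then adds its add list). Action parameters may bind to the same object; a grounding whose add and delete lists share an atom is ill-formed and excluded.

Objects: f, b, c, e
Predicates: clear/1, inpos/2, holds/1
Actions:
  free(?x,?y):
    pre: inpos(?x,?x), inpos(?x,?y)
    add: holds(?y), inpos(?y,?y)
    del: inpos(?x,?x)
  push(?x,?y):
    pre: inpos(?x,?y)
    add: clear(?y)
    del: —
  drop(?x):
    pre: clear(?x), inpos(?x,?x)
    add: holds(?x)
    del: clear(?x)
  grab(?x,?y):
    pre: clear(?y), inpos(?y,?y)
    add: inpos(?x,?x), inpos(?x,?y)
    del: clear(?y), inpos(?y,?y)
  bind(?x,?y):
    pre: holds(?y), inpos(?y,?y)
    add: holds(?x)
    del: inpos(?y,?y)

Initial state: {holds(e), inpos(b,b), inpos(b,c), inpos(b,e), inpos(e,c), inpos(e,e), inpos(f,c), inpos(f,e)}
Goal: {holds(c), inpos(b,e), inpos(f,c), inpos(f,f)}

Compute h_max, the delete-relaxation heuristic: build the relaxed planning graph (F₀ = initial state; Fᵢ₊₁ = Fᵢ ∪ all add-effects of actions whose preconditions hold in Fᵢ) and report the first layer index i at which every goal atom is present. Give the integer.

2

F0 = init (8 atoms)
F1 = F0 ∪ {clear(b), clear(c), clear(e), holds(b), holds(c), holds(f), inpos(c,c)}  (15 atoms)
F2 = F1 ∪ {inpos(c,b), inpos(c,e), inpos(e,b), inpos(f,b), inpos(f,f)}  (20 atoms)
goal ⊆ F2  ⇒  h_max = 2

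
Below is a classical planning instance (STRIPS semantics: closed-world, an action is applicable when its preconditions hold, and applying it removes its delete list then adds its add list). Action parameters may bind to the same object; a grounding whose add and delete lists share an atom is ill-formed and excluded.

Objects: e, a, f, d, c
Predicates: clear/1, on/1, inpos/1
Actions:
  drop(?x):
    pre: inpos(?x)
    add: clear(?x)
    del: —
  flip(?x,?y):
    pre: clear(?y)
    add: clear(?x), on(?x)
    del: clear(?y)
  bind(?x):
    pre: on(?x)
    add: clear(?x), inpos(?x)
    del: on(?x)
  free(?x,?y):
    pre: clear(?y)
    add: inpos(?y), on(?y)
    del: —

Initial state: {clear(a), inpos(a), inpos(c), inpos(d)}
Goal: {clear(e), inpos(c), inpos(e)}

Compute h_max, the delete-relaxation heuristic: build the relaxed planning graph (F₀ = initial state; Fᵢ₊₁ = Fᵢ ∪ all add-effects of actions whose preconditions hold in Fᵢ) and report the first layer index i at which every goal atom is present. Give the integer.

2

F0 = init (4 atoms)
F1 = F0 ∪ {clear(c), clear(d), clear(e), clear(f), on(a), on(c), on(d), on(e), on(f)}  (13 atoms)
F2 = F1 ∪ {inpos(e), inpos(f)}  (15 atoms)
goal ⊆ F2  ⇒  h_max = 2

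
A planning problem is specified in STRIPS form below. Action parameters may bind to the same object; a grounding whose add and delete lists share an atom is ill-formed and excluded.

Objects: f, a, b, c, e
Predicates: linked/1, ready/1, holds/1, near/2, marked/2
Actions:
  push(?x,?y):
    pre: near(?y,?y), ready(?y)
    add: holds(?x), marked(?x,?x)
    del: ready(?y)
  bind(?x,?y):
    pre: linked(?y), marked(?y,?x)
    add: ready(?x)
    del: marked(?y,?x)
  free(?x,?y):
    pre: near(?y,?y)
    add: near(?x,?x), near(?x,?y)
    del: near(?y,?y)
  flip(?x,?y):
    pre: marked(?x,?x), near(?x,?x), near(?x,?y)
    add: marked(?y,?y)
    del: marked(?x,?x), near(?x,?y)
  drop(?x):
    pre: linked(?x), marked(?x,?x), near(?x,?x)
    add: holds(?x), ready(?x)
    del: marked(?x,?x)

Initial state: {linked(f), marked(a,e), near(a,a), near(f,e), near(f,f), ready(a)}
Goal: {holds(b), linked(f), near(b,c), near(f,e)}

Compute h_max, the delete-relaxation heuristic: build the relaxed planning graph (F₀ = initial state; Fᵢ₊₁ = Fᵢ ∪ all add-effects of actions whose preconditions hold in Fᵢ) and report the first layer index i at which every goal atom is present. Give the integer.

2

F0 = init (6 atoms)
F1 = F0 ∪ {holds(a), holds(b), holds(c), holds(e), holds(f), marked(a,a), marked(b,b), marked(c,c), marked(e,e), marked(f,f), near(a,f), near(b,a), near(b,b), near(b,f), near(c,a), near(c,c), near(c,f), near(e,a), near(e,e), near(e,f), near(f,a)}  (27 atoms)
F2 = F1 ∪ {near(a,b), near(a,c), near(a,e), near(b,c), near(b,e), near(c,b), near(c,e), near(e,b), near(e,c), near(f,b), near(f,c), ready(f)}  (39 atoms)
goal ⊆ F2  ⇒  h_max = 2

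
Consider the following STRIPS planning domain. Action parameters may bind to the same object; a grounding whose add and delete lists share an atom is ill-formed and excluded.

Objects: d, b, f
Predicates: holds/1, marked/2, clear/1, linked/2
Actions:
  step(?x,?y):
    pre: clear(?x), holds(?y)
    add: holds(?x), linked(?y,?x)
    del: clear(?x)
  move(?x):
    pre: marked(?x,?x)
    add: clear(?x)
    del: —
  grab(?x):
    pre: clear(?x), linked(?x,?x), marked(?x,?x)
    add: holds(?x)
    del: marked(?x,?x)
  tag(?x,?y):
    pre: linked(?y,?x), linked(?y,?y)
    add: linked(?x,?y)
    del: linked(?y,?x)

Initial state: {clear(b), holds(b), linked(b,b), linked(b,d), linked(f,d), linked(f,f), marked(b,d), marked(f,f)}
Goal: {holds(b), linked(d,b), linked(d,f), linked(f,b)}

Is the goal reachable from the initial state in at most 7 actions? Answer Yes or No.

Yes

1. move(f)  →  {clear(b), clear(f), holds(b), linked(b,b), linked(b,d), linked(f,d), linked(f,f), marked(b,d), marked(f,f)}
2. step(f,b)  →  {clear(b), holds(b), holds(f), linked(b,b), linked(b,d), linked(b,f), linked(f,d), linked(f,f), marked(b,d), marked(f,f)}
3. step(b,f)  →  {holds(b), holds(f), linked(b,b), linked(b,d), linked(b,f), linked(f,b), linked(f,d), linked(f,f), marked(b,d), marked(f,f)}
4. tag(d,b)  →  {holds(b), holds(f), linked(b,b), linked(b,f), linked(d,b), linked(f,b), linked(f,d), linked(f,f), marked(b,d), marked(f,f)}
5. tag(d,f)  →  {holds(b), holds(f), linked(b,b), linked(b,f), linked(d,b), linked(d,f), linked(f,b), linked(f,f), marked(b,d), marked(f,f)}
optimal plan length = 5; 5 ≤ 7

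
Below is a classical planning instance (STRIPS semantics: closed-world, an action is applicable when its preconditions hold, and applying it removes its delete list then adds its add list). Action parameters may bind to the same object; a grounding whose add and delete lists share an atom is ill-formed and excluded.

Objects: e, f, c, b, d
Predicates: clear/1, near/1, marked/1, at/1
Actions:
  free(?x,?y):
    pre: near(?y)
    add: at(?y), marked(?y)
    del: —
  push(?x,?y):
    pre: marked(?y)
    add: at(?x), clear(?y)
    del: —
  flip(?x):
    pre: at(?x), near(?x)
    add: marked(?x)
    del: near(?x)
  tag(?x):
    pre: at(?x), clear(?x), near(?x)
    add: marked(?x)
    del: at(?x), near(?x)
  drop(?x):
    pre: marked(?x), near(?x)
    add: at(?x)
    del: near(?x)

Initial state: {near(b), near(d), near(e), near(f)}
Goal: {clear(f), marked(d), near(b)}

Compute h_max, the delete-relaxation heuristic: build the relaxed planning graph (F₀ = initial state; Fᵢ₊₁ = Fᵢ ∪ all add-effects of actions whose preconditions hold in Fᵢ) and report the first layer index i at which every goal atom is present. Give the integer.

2

F0 = init (4 atoms)
F1 = F0 ∪ {at(b), at(d), at(e), at(f), marked(b), marked(d), marked(e), marked(f)}  (12 atoms)
F2 = F1 ∪ {at(c), clear(b), clear(d), clear(e), clear(f)}  (17 atoms)
goal ⊆ F2  ⇒  h_max = 2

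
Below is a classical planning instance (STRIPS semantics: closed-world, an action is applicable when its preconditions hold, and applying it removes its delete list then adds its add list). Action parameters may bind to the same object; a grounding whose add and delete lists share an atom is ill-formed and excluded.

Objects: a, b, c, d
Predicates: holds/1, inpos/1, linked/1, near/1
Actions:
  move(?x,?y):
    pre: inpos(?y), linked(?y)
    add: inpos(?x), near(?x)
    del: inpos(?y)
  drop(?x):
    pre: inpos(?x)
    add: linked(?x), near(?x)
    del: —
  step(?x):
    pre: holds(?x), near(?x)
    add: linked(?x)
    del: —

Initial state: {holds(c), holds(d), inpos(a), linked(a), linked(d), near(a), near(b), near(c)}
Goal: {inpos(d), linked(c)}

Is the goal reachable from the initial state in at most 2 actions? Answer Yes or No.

Yes

1. move(d,a)  →  {holds(c), holds(d), inpos(d), linked(a), linked(d), near(a), near(b), near(c), near(d)}
2. step(c)  →  {holds(c), holds(d), inpos(d), linked(a), linked(c), linked(d), near(a), near(b), near(c), near(d)}
optimal plan length = 2; 2 ≤ 2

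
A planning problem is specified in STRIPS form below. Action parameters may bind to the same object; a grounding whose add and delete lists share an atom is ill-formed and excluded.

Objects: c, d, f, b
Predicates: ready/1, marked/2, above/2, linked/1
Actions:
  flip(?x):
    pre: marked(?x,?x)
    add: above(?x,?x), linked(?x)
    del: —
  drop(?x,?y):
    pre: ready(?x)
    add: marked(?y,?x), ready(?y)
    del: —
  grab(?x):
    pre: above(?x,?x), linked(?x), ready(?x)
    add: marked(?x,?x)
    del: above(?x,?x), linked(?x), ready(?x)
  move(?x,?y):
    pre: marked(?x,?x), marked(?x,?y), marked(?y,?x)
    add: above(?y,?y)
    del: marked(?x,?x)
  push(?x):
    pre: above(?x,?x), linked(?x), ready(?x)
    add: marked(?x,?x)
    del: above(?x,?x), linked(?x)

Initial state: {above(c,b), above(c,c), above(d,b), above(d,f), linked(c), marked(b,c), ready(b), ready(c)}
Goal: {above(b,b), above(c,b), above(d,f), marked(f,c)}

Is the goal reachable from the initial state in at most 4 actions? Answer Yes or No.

1. drop(c,f)  →  {above(c,b), above(c,c), above(d,b), above(d,f), linked(c), marked(b,c), marked(f,c), ready(b), ready(c), ready(f)}
2. drop(b,b)  →  {above(c,b), above(c,c), above(d,b), above(d,f), linked(c), marked(b,b), marked(b,c), marked(f,c), ready(b), ready(c), ready(f)}
3. flip(b)  →  {above(b,b), above(c,b), above(c,c), above(d,b), above(d,f), linked(b), linked(c), marked(b,b), marked(b,c), marked(f,c), ready(b), ready(c), ready(f)}
optimal plan length = 3; 3 ≤ 4

Yes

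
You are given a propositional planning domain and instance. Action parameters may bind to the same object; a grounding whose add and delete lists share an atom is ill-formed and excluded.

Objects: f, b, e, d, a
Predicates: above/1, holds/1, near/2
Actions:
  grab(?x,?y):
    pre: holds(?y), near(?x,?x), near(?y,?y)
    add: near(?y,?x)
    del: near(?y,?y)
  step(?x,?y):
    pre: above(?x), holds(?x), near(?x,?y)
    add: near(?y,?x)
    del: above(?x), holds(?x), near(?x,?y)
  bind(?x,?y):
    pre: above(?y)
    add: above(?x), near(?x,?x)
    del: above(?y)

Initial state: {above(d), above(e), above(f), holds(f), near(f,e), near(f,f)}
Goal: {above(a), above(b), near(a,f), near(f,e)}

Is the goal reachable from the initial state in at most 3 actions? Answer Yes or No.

No

1. bind(b,e)  →  {above(b), above(d), above(f), holds(f), near(b,b), near(f,e), near(f,f)}
2. bind(a,d)  →  {above(a), above(b), above(f), holds(f), near(a,a), near(b,b), near(f,e), near(f,f)}
3. grab(a,f)  →  {above(a), above(b), above(f), holds(f), near(a,a), near(b,b), near(f,a), near(f,e)}
4. step(f,a)  →  {above(a), above(b), near(a,a), near(a,f), near(b,b), near(f,e)}
optimal plan length = 4; 4 > 3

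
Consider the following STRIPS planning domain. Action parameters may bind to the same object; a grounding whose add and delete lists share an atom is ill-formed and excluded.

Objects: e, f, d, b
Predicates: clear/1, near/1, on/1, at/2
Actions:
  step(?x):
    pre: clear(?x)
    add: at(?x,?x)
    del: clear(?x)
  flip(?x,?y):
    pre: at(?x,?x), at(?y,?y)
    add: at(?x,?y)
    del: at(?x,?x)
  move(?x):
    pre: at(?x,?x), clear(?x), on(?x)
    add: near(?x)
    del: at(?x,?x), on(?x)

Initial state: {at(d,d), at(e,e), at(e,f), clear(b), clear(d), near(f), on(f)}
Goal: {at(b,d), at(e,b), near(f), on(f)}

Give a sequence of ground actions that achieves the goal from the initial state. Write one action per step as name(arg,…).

1. step(b)  →  {at(b,b), at(d,d), at(e,e), at(e,f), clear(d), near(f), on(f)}
2. flip(e,b)  →  {at(b,b), at(d,d), at(e,b), at(e,f), clear(d), near(f), on(f)}
3. flip(b,d)  →  {at(b,d), at(d,d), at(e,b), at(e,f), clear(d), near(f), on(f)}

step(b); flip(e,b); flip(b,d)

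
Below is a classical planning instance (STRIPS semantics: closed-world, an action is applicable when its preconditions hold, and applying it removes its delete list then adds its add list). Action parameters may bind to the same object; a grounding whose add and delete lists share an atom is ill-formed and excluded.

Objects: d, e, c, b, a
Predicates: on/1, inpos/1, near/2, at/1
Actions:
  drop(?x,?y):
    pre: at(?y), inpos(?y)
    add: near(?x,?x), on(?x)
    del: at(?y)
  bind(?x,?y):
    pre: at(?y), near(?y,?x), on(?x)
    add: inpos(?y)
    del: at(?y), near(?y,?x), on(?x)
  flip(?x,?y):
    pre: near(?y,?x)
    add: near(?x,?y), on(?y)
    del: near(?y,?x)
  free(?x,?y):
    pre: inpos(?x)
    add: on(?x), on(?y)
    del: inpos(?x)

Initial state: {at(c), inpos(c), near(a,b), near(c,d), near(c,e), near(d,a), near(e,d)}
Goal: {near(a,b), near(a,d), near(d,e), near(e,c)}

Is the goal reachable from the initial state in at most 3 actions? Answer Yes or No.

Yes

1. flip(d,e)  →  {at(c), inpos(c), near(a,b), near(c,d), near(c,e), near(d,a), near(d,e), on(e)}
2. flip(e,c)  →  {at(c), inpos(c), near(a,b), near(c,d), near(d,a), near(d,e), near(e,c), on(c), on(e)}
3. flip(a,d)  →  {at(c), inpos(c), near(a,b), near(a,d), near(c,d), near(d,e), near(e,c), on(c), on(d), on(e)}
optimal plan length = 3; 3 ≤ 3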